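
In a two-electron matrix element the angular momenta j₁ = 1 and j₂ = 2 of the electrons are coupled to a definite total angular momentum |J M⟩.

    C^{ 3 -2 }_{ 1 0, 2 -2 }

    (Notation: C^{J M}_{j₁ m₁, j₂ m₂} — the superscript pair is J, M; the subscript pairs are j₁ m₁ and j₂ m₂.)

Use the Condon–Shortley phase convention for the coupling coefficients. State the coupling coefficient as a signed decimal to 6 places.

+√(1/3) ≈ +0.577350

√[7·0!2!4!/7! · 1!1!0!4!1!5!] = √(192)
  +(−1)^0/∏(0,0,1,0,1,4)! = 1/24  (running 1/24)
⟨..|..⟩ = √(192)·(1/24) = +0.577350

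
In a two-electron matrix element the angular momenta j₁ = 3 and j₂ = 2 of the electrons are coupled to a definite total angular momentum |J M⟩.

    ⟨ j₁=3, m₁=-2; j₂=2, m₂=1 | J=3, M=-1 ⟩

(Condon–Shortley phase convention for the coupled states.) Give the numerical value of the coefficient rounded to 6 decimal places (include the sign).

√[7·2!4!2!/9! · 1!5!3!1!2!4!] = √(64)
  +(−1)^1/∏(1,1,4,2,0,0)! = -1/48  (running -1/48)
  +(−1)^2/∏(2,0,3,1,1,1)! = 1/12  (running 1/16)
⟨..|..⟩ = √(64)·(1/16) = +0.500000

+√(1/4) = +0.500000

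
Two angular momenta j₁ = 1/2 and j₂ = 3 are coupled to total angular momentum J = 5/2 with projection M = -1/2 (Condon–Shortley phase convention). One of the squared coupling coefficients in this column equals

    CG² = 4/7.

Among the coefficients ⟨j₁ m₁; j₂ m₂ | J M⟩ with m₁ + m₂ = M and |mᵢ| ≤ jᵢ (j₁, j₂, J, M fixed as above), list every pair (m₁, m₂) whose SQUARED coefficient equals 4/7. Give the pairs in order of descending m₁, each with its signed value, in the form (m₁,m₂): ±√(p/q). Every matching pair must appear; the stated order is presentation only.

(1/2,-1): +√(4/7)

Admissible pairs with m₁+m₂ = M = -1/2: (-1/2,0), (1/2,-1)
  (m₁,m₂)=(1/2,-1): CG² = 4/7, CG = +√(4/7)   ← matches the target
  (m₁,m₂)=(-1/2,0): CG² = 3/7, CG = −√(3/7)
Pairs with CG² = 4/7: (1/2,-1): +√(4/7)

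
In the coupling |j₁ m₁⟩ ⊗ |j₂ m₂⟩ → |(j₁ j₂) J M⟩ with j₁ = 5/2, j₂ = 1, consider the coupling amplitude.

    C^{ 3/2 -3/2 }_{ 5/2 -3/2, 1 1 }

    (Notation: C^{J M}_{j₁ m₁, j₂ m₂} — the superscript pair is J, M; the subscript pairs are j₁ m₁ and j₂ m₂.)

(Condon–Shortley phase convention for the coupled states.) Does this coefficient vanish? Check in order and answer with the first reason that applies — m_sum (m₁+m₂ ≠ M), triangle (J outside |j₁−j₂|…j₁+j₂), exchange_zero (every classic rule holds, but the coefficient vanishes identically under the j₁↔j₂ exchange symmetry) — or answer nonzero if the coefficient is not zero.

m-sum: m₁+m₂ = -3/2+1 = -1/2, M = -3/2  ✗ ⇒ coefficient is 0

m_sum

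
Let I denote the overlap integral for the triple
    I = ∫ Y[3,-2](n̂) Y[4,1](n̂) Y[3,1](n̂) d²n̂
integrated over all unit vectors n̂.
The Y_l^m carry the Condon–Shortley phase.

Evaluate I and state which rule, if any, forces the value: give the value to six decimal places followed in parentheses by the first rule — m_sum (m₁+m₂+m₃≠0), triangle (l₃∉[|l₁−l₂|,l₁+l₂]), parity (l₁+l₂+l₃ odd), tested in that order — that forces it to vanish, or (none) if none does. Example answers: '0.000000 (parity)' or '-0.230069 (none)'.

0.145070 (none)

m-sum 0 ✓  L=10 even ✓  1≤3≤7 ✓
Π(2lᵢ+1) = 7×9×7 = 441
triangle coeff Δ(3,4,3) = 1/34650
Σ_t [1,3]: t=1:−1/72 t=2:+1/16 t=3:−1/72 = 5/144
(3j)²=2/77 [(3 4 3; 0 0 0)], sign=-1
Σ_t [3,4]: t=3:−1/48 t=4:+1/144 = -1/72
(3j)²=16/693 [(3 4 3; -2 1 1)], sign=-1
⇒ 4πI² = 32/121
I = (+1)√(32/121/(4π)) = 0.14506992
No selection rule forces the value: the integral is nonzero (none).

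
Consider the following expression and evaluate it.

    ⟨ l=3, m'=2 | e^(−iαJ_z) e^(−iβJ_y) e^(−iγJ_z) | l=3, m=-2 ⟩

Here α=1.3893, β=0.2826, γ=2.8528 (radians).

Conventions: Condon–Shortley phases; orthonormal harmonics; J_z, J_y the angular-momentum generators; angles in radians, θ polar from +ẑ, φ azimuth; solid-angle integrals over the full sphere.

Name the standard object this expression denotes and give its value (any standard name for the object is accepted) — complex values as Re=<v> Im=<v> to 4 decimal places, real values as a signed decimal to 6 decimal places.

This is a Wigner D-matrix element — the rotation-matrix element ⟨l m'| R(α,β,γ) |l m⟩ in the angular-momentum basis.
First d^3_{2,-2}(β=0.2826), then the phase factors e^{-i(2)α} and e^{-i(-2)γ}:
Half-angle: c=0.990034, s=0.140830. N=√(120·1·1·120)=120.000000
The bounds max(0,m−m')=0 and min(l+m,l−m')=1 give 2 terms
  k=0: (−1)^4·120.0000/(24)·0.9900^2·0.1408^4 = +0.001928
  k=1: (−1)^5·120.0000/(120)·0.9900^0·0.1408^6 = -0.000008
d^3_{2,-2}(0.2826) = +0.001928 -0.000008 = +0.001920
Attach z-rotation phases: D = e^{-i(2)(1.3893)}·(+0.001920)·e^{-i(-2)(2.8528)} = -0.001876+0.000409i

Wigner D-matrix element, Re=-0.0019 Im=0.0004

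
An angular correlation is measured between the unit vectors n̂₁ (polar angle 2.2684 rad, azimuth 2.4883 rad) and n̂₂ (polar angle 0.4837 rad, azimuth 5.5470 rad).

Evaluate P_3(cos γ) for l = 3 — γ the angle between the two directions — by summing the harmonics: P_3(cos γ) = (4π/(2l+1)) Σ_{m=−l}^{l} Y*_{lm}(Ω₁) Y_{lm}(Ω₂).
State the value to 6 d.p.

-0.585625

Term-by-term m-sum for l=3 (normalisation 4π/7 = 1.795196):
  m=-3: (+0.071242+0.173768i) × (-0.024986+0.033716i) = -0.007639-0.001940i  (running Σ = -0.007639-0.001940i)
  m=-2: (-0.100697+0.372214i) × (+0.019229+0.194730i) = -0.074418-0.012452i  (running Σ = -0.082056-0.014391i)
  m=-1: (-0.209125+0.160067i) × (+0.325062+0.294545i) = -0.115126-0.009565i  (running Σ = -0.197182-0.023956i)
  m=0: (+0.224553-0.000000i) × (+0.303476+0.000000i) = +0.068146+0.000000i  (running Σ = -0.129036-0.023956i)
  m=1: (+0.209125+0.160067i) × (-0.325062+0.294545i) = -0.115126+0.009565i  (running Σ = -0.244161-0.014391i)
  m=2: (-0.100697-0.372214i) × (+0.019229-0.194730i) = -0.074418+0.012452i  (running Σ = -0.318579-0.001940i)
  m=3: (-0.071242+0.173768i) × (+0.024986+0.033716i) = -0.007639+0.001940i  (running Σ = -0.326218-0.000000i)
Σ over m = -0.326218-0.000000i; ×(4π/7) → -0.585625-0.000000i. Real part: -0.585625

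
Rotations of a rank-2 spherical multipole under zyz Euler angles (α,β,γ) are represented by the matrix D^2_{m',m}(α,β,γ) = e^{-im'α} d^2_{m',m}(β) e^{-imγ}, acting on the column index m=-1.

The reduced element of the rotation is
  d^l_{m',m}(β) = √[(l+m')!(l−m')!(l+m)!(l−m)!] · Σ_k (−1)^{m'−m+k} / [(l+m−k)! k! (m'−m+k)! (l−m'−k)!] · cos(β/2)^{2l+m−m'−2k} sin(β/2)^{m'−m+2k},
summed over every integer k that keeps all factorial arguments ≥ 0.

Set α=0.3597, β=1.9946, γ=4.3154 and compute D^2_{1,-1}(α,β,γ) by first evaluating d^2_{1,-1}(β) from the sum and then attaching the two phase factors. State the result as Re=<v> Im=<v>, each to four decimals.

First d^2_{1,-1}(β=1.9946), then the phase factors e^{-i(1)α} and e^{-i(-1)γ}:
With c≡cos(β/2)=0.542572 and s≡sin(β/2)=0.840009, N=[6·1·1·6]^{1/2}=6.000000
Admissible k: 0..1 (factorial args all ≥0)
  k=0: (−1)^2·6.0000/(2)·0.5426^2·0.8400^2 = +0.623167
  k=1: (−1)^3·6.0000/(6)·0.5426^0·0.8400^4 = -0.497893
d^2_{1,-1}(1.9946) = +0.623167 -0.497893 = +0.125274
Attach z-rotation phases: D = e^{-i(1)(0.3597)}·(+0.125274)·e^{-i(-1)(4.3154)} = -0.086003-0.091088i

Re=-0.0860 Im=-0.0911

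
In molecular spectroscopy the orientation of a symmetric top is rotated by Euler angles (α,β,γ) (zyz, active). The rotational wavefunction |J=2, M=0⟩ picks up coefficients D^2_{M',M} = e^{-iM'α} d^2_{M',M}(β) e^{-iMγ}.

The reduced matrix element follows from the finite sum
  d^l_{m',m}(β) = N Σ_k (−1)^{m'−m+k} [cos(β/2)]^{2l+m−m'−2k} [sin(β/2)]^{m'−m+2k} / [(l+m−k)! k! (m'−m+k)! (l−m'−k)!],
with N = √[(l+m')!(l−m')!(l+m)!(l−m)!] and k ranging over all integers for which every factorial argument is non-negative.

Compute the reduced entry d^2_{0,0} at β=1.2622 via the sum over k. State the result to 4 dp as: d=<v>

d^2_{0,0}(β=1.2622) via the finite sum:
With c≡cos(β/2)=0.807379 and s≡sin(β/2)=0.590033, N=[2·2·2·2]^{1/2}=4.000000
Admissible k: 0..2 (factorial args all ≥0)
  k=0: (−1)^0·4.0000/(4)·0.8074^4·0.5900^0 = +0.424922
  k=1: (−1)^1·4.0000/(1)·0.8074^2·0.5900^2 = -0.907753
  k=2: (−1)^2·4.0000/(4)·0.8074^0·0.5900^4 = +0.121201
d^2_{0,0}(1.2622) = +0.424922 -0.907753 +0.121201 = -0.361630

d=-0.3616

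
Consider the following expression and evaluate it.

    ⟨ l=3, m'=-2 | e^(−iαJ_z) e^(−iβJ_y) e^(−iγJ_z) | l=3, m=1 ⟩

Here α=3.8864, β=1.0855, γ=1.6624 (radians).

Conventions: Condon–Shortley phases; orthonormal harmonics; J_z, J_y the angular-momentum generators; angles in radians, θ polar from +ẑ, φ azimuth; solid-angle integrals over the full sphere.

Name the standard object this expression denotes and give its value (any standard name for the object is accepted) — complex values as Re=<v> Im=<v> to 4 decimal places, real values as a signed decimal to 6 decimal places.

This is a Wigner D-matrix element — the rotation-matrix element ⟨l m'| R(α,β,γ) |l m⟩ in the angular-momentum basis.
First d^3_{-2,1}(β=1.0855), then the phase factors e^{-i(-2)α} and e^{-i(1)γ}:
c=cos(1.085500/2)=0.856292, s=sin(1.085500/2)=0.516493; N=√[1·120·24·2]=75.894664
k: max(0,(1)−(-2))=3 … min(3+(1),3−(-2))=4
  k=3: (−1)^0·75.8947/(12)·0.8563^3·0.5165^3 = +0.547126
  k=4: (−1)^1·75.8947/(24)·0.8563^1·0.5165^5 = -0.099527
d^3_{-2,1}(1.0855) = +0.547126 -0.099527 = +0.447599
Attach z-rotation phases: D = e^{-i(-2)(3.8864)}·(+0.447599)·e^{-i(1)(1.6624)} = +0.440934-0.076954i

Wigner D-matrix element, Re=0.4409 Im=-0.0770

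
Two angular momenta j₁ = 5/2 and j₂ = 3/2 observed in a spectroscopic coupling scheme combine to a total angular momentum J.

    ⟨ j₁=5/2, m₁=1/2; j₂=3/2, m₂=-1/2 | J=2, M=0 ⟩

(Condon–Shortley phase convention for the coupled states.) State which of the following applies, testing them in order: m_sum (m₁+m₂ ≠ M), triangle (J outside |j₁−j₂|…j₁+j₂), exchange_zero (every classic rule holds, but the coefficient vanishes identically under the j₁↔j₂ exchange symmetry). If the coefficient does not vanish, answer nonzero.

nonzero

m-sum: m₁+m₂ = 1/2+(-1/2) = 0, M = 0  ✓
triangle: |j₁−j₂| = 1 ≤ J = 2 ≤ j₁+j₂ = 4  ✓
exchange: j₁≠j₂ or m₁≠m₂ — the exchange symmetry imposes no constraint here
value check: CG = −√(1/14) = -0.267261 ≠ 0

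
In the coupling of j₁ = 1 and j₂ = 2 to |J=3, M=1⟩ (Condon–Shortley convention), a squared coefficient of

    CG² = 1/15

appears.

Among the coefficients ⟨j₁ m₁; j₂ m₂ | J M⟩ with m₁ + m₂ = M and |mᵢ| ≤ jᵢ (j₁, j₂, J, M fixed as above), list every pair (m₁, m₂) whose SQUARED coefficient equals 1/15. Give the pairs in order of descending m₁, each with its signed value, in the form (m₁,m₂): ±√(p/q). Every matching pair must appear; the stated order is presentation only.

Admissible pairs with m₁+m₂ = M = 1: (-1,2), (0,1), (1,0)
  (m₁,m₂)=(1,0): CG² = 2/5, CG = +√(2/5)
  (m₁,m₂)=(0,1): CG² = 8/15, CG = +√(8/15)
  (m₁,m₂)=(-1,2): CG² = 1/15, CG = +√(1/15)   ← matches the target
Pairs with CG² = 1/15: (-1,2): +√(1/15)

(-1,2): +√(1/15)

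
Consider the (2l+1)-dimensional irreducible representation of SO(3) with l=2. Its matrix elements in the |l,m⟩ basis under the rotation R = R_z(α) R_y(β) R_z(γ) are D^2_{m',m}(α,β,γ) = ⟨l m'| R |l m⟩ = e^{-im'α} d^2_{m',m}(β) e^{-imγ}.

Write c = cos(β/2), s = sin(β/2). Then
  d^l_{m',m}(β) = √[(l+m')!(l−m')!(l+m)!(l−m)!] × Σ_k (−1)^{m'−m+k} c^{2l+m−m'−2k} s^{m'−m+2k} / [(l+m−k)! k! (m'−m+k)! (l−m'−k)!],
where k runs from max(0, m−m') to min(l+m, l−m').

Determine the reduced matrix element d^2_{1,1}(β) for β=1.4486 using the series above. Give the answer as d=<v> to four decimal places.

d^2_{1,1}(β=1.4486) via the finite sum:
c=cos(1.448600/2)=0.748963, s=sin(1.448600/2)=0.662611; N=√[6·1·6·1]=6.000000
k: max(0,(1)−(1))=0 … min(2+(1),2−(1))=1
  k=0: (−1)^0·6.0000/(6)·0.7490^4·0.6626^0 = +0.314661
  k=1: (−1)^1·6.0000/(2)·0.7490^2·0.6626^2 = -0.738857
d^2_{1,1}(1.4486) = +0.314661 -0.738857 = -0.424196

d=-0.4242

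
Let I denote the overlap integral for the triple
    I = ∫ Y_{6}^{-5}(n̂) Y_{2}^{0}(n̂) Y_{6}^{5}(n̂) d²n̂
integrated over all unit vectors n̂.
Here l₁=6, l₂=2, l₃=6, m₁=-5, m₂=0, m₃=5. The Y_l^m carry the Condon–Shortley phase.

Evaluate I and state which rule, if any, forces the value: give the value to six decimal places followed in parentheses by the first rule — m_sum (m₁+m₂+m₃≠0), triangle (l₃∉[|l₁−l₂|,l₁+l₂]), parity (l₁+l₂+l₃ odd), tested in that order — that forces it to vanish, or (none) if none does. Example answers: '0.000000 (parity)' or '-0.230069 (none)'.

Rules hold: Σm=0, L=14 even, 4≤6≤8.
N = 13·5·13 = 845
Δ = 2!·10!·2!/15! = 1/90090
Racah Σ t=0..2: t=0:+1/69120 t=1:−1/14400 t=2:+1/69120 = -7/172800
⇒ 3j(6 2 6; 0 0 0)² = 14/715, sgn -1
Racah Σ t=1..2: t=1:−1/3628800 t=2:+1/1451520 = 1/2419200
⇒ 3j(6 2 6; -5 0 5)² = 11/910, sgn -1
4πI² = N·(3j₀)²·(3jₘ)² = 1/5
I = +1·√(0.2/4π) = 0.12615663
No selection rule forces the value: the integral is nonzero (none).

0.126157 (none)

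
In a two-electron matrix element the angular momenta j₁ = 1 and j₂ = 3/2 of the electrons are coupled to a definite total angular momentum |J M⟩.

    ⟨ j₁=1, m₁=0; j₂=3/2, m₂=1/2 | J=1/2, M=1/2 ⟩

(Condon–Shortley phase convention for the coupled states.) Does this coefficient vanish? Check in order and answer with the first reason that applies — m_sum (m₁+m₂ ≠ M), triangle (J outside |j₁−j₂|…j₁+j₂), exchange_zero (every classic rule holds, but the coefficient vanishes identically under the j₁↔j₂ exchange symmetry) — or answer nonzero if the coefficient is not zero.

nonzero

m-sum: m₁+m₂ = 0+1/2 = 1/2, M = 1/2  ✓
triangle: |j₁−j₂| = 1/2 ≤ J = 1/2 ≤ j₁+j₂ = 5/2  ✓
exchange: j₁≠j₂ or m₁≠m₂ — the exchange symmetry imposes no constraint here
value check: CG = −√(1/3) = -0.577350 ≠ 0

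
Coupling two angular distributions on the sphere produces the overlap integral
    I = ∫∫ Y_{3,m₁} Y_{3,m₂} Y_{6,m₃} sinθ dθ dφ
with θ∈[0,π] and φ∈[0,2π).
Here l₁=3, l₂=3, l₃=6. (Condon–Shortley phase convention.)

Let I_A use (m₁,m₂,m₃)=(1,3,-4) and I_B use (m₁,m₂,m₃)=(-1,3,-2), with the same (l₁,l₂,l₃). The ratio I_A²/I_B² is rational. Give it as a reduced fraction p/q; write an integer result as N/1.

l's match ⇒ only the (l;m) 3-j factors differ between A and B.
A: triangle coeff Δ(3,3,6) = 1/12012; Σ_t [0,0]: t=0:+1/34560 = 1/34560; (3j)²=5/286 [(3 3 6; 1 3 -4)], sign=+1
B: triangle coeff Δ(3,3,6) = 1/12012; Σ_t [0,0]: t=0:+1/34560 = 1/34560; (3j)²=1/429 [(3 3 6; -1 3 -2)], sign=+1
I_A²/I_B² = (5/286)/(1/429) = 15/2

15/2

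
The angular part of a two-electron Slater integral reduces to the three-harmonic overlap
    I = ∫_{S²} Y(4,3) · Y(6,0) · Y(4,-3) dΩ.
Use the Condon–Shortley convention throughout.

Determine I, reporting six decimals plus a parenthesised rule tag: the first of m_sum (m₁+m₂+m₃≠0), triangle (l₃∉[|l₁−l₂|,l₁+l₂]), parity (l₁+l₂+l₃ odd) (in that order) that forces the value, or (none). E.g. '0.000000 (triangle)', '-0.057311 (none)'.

m-sum 0 ✓  L=14 even ✓  2≤4≤10 ✓
Π(2lᵢ+1) = 9×13×9 = 1053
triangle coeff Δ(4,6,4) = 1/1261260
Σ_t [2,4]: t=2:+1/4608 t=3:−1/1296 t=4:+1/4608 = -7/20736
(3j)²=20/1287 [(4 6 4; 0 0 0)], sign=-1
Σ_t [0,1]: t=0:+1/518400 t=1:−1/28800 = -17/518400
(3j)²=289/25740 [(4 6 4; 3 0 -3)], sign=+1
⇒ 4πI² = 289/1573
I = (-1)√(289/1573/(4π)) = -0.12091485
No selection rule forces the value: the integral is nonzero (none).

-0.120915 (none)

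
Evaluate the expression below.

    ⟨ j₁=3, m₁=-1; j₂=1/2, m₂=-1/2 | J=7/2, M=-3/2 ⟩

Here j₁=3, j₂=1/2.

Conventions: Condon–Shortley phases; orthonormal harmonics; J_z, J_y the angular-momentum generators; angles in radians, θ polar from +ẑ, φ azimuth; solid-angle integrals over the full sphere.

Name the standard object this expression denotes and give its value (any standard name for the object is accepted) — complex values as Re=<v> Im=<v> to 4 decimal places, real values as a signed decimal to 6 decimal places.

This is a Clebsch–Gordan (vector-coupling) coefficient.
triangle: 0!×6!×1!/8! = 720/40320
(j±m)!: 2!×4!×0!×1!×2!×5! = 11520
prefactor² = (2J+1)×Δ×N² = 11520/7
  k=0: +1/(0!×0!×4!×0!×2!×1!) = 1/48
Σ = 1/48  ⇒  CG² = 11520/7×(1/48)² = 5/7
CG = +√(5/7) = +0.845154

Clebsch–Gordan coefficient, +√(5/7) ≈ +0.845154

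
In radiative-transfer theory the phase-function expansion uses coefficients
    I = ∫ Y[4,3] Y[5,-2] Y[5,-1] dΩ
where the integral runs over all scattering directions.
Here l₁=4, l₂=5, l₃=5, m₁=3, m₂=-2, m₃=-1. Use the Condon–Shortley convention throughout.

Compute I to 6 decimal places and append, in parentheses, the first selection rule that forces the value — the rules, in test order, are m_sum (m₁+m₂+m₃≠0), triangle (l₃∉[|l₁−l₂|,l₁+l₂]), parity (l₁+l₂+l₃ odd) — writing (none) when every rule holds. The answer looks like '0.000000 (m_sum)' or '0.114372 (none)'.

-0.048522 (none)

Checks pass: Σm=0; 14 even; l₃=5∈[1,9].
(2·4+1)(2·5+1)(2·5+1) = 1089
Δ: 4! 4! 6! / 15! → 1/3153150
sum: t=0:+1/69120 t=1:−1/1728 t=2:+1/576 t=3:−1/1728 t=4:+1/69120 = 7/11520
3j²(4 5 5; 0 0 0) = Δ·Π!·Σ² = 2/143  (sign -1)
sum: t=0:+1/5184 t=1:−1/6912 = 1/20736
3j²(4 5 5; 3 -2 -1) = Δ·Π!·Σ² = 5/2574  (sign +1)
combine: 4πI² = 1089·2/143·5/2574 = 5/169
take √, sign -1: I = -0.04852178
No selection rule forces the value: the integral is nonzero (none).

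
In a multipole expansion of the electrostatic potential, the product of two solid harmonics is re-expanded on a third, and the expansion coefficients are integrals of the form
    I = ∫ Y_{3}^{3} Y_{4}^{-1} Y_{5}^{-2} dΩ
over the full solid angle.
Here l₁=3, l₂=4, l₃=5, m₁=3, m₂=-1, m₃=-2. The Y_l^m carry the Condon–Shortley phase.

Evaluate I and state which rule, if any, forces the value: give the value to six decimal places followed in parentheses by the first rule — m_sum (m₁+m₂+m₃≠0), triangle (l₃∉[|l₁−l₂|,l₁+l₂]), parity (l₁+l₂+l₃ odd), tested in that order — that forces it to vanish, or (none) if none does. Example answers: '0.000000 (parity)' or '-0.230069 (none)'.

-0.179179 (none)

Checks pass: Σm=0; 12 even; l₃=5∈[1,7].
(2·3+1)(2·4+1)(2·5+1) = 693
Δ: 2! 4! 6! / 13! → 1/180180
sum: t=0:+1/576 t=1:−1/144 t=2:+1/576 = -1/288
3j²(3 4 5; 0 0 0) = Δ·Π!·Σ² = 20/1001  (sign +1)
sum: t=0:+1/1728 = 1/1728
3j²(3 4 5; 3 -1 -2) = Δ·Π!·Σ² = 25/858  (sign -1)
combine: 4πI² = 693·20/1001·25/858 = 750/1859
take √, sign -1: I = -0.17917854
No selection rule forces the value: the integral is nonzero (none).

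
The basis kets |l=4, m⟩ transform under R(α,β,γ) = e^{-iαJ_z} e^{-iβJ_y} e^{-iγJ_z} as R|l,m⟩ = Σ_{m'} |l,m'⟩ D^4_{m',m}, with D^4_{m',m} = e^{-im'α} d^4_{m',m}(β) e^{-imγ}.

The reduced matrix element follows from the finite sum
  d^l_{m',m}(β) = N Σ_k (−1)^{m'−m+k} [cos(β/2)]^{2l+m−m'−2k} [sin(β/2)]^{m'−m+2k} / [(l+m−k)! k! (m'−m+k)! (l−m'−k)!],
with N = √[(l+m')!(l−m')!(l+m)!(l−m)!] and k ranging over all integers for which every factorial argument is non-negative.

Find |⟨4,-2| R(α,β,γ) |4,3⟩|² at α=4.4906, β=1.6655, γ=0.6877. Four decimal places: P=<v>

First d^4_{-2,3}(β=1.6655), then the phase factors e^{-i(-2)α} and e^{-i(3)γ}:
c=cos(1.665500/2)=0.672844, s=sin(1.665500/2)=0.739784; N=√[2·720·5040·1]=2693.993318
Admissible k: 5..6 (factorial args all ≥0)
  k=5: (−1)^0·2693.9933/(240)·0.6728^3·0.7398^5 = +0.757625
  k=6: (−1)^1·2693.9933/(720)·0.6728^1·0.7398^7 = -0.305292
d^4_{-2,3}(1.6655) = +0.757625 -0.305292 = +0.452333
|D^4_{-2,3}|² = |d^4_{-2,3}(β)|² = (+0.452333)² = 0.204606 (the z-rotation phases have unit modulus)

P=0.2046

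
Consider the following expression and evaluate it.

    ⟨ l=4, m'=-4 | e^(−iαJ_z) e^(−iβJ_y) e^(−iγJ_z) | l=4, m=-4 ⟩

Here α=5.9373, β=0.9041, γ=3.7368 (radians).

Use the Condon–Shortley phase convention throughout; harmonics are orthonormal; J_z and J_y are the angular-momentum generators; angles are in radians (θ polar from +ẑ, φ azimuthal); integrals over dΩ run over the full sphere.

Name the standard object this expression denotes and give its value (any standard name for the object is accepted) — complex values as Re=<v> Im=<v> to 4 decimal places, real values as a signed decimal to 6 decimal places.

Wigner D-matrix element, Re=0.2326 Im=0.3602

This is a Wigner D-matrix element — the rotation-matrix element ⟨l m'| R(α,β,γ) |l m⟩ in the angular-momentum basis.
First d^4_{-4,-4}(β=0.9041), then the phase factors e^{-i(-4)α} and e^{-i(-4)γ}:
With c≡cos(β/2)=0.899554 and s≡sin(β/2)=0.436811, N=[1·40320·1·40320]^{1/2}=40320.000000
Admissible k: 0..0 (factorial args all ≥0)
  k=0: (−1)^0·40320.0000/(40320)·0.8996^8·0.4368^0 = +0.428762
d^4_{-4,-4}(0.9041) = +0.428762
Attach z-rotation phases: D = e^{-i(-4)(5.9373)}·(+0.428762)·e^{-i(-4)(3.7368)} = +0.232639+0.360161i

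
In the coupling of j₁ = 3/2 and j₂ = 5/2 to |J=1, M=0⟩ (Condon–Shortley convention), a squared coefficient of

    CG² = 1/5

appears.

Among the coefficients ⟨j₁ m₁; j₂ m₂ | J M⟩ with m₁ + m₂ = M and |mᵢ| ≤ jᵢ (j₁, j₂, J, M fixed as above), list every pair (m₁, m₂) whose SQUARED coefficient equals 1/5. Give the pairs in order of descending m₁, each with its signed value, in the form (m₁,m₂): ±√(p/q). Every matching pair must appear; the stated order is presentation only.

(3/2,-3/2): +√(1/5); (-3/2,3/2): −√(1/5)

Admissible pairs with m₁+m₂ = M = 0: (-3/2,3/2), (-1/2,1/2), (1/2,-1/2), (3/2,-3/2)
  (m₁,m₂)=(3/2,-3/2): CG² = 1/5, CG = +√(1/5)   ← matches the target
  (m₁,m₂)=(1/2,-1/2): CG² = 3/10, CG = −√(3/10)
  (m₁,m₂)=(-1/2,1/2): CG² = 3/10, CG = +√(3/10)
  (m₁,m₂)=(-3/2,3/2): CG² = 1/5, CG = −√(1/5)   ← matches the target
Pairs with CG² = 1/5: (3/2,-3/2): +√(1/5); (-3/2,3/2): −√(1/5)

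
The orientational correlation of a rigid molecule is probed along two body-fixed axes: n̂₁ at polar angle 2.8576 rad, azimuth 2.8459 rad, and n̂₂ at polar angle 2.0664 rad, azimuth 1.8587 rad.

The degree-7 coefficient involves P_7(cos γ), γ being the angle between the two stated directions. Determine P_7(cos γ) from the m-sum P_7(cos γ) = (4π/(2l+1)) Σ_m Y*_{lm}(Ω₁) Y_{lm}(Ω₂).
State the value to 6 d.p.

0.323563

Term-by-term m-sum for l=7 (normalisation 4π/15 = 0.837758):
  [-7]  conj(Y_{7,-7})(Ω₁) = +0.000032+0.000060i ; Y_{7,-7}(Ω₂) = +0.184027-0.087657i ; Δ = +0.000011+0.000008i
  [-6]  conj(Y_{7,-6})(Ω₁) = +0.000176+0.000851i ; Y_{7,-6}(Ω₂) = -0.064316-0.407269i ; Δ = +0.000335-0.000126i
  [-5]  conj(Y_{7,-5})(Ω₁) = -0.000641+0.006927i ; Y_{7,-5}(Ω₂) = -0.371772-0.049088i ; Δ = +0.000579-0.002544i
  [-4]  conj(Y_{7,-4})(Ω₁) = -0.014751+0.036089i ; Y_{7,-4}(Ω₂) = +0.005097-0.011439i ; Δ = +0.000338+0.000353i
  [-3]  conj(Y_{7,-3})(Ω₁) = -0.097784+0.120005i ; Y_{7,-3}(Ω₂) = -0.264086-0.225654i ; Δ = +0.052903-0.009626i
  [-2]  conj(Y_{7,-2})(Ω₁) = -0.343229+0.230500i ; Y_{7,-2}(Ω₂) = -0.123796+0.080368i ; Δ = +0.023966-0.056119i
  [-1]  conj(Y_{7,-1})(Ω₁) = -0.595078+0.181275i ; Y_{7,-1}(Ω₂) = -0.082576-0.278848i ; Δ = +0.099687+0.150968i
  [+0]  conj(Y_{7,0})(Ω₁) = -0.163609-0.000000i ; Y_{7,0}(Ω₂) = -0.186954+0.000000i ; Δ = +0.030587+0.000000i
  [+1]  conj(Y_{7,1})(Ω₁) = +0.595078+0.181275i ; Y_{7,1}(Ω₂) = +0.082576-0.278848i ; Δ = +0.099687-0.150968i
  [+2]  conj(Y_{7,2})(Ω₁) = -0.343229-0.230500i ; Y_{7,2}(Ω₂) = -0.123796-0.080368i ; Δ = +0.023966+0.056119i
  [+3]  conj(Y_{7,3})(Ω₁) = +0.097784+0.120005i ; Y_{7,3}(Ω₂) = +0.264086-0.225654i ; Δ = +0.052903+0.009626i
  [+4]  conj(Y_{7,4})(Ω₁) = -0.014751-0.036089i ; Y_{7,4}(Ω₂) = +0.005097+0.011439i ; Δ = +0.000338-0.000353i
  [+5]  conj(Y_{7,5})(Ω₁) = +0.000641+0.006927i ; Y_{7,5}(Ω₂) = +0.371772-0.049088i ; Δ = +0.000579+0.002544i
  [+6]  conj(Y_{7,6})(Ω₁) = +0.000176-0.000851i ; Y_{7,6}(Ω₂) = -0.064316+0.407269i ; Δ = +0.000335+0.000126i
  [+7]  conj(Y_{7,7})(Ω₁) = -0.000032+0.000060i ; Y_{7,7}(Ω₂) = -0.184027-0.087657i ; Δ = +0.000011-0.000008i
Total Σ_m = +0.386224-0.000000i. Multiply by 0.837758: +0.323563-0.000000i. P_7(cos γ) = 0.323563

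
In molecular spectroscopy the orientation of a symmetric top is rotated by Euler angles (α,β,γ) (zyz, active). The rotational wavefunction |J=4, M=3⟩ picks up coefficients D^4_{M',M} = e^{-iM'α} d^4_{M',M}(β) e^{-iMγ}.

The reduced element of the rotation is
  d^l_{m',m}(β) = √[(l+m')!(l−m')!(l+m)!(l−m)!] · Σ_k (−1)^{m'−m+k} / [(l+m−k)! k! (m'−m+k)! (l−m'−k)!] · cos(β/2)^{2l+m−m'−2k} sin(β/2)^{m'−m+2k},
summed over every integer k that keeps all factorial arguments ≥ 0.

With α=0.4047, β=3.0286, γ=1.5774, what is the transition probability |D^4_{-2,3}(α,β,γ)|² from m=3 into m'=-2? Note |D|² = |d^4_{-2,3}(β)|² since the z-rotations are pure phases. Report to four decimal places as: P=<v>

First d^4_{-2,3}(β=3.0286), then the phase factors e^{-i(-2)α} and e^{-i(3)γ}:
c=cos(3.028600/2)=0.056466, s=sin(3.028600/2)=0.998405; N=√[2·720·5040·1]=2693.993318
Admissible k: 5..6 (factorial args all ≥0)
  k=5: (−1)^0·2693.9933/(240)·0.0565^3·0.9984^5 = +0.002005
  k=6: (−1)^1·2693.9933/(720)·0.0565^1·0.9984^7 = -0.208929
d^4_{-2,3}(3.0286) = +0.002005 -0.208929 = -0.206924
|D^4_{-2,3}|² = |d^4_{-2,3}(β)|² = (-0.206924)² = 0.042818 (the z-rotation phases have unit modulus)

P=0.0428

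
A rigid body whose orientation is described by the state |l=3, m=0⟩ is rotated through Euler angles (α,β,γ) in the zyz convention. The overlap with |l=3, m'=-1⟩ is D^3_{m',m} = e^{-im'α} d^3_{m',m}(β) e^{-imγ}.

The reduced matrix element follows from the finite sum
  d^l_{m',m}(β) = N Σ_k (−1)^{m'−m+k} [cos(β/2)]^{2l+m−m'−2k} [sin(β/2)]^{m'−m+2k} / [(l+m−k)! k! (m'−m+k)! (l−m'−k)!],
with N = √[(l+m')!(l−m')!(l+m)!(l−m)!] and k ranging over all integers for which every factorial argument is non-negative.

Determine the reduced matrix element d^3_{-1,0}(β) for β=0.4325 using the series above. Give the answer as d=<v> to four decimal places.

d=0.5666

d^3_{-1,0}(β=0.4325) via the finite sum:
With c≡cos(β/2)=0.976709 and s≡sin(β/2)=0.214568, N=[2·24·6·6]^{1/2}=41.569219
k: max(0,(0)−(-1))=1 … min(3+(0),3−(-1))=3
  k=1: (−1)^0·41.5692/(12)·0.9767^5·0.2146^1 = +0.660667
  k=2: (−1)^1·41.5692/(4)·0.9767^3·0.2146^3 = -0.095654
  k=3: (−1)^2·41.5692/(12)·0.9767^1·0.2146^5 = +0.001539
d^3_{-1,0}(0.4325) = +0.660667 -0.095654 +0.001539 = +0.566551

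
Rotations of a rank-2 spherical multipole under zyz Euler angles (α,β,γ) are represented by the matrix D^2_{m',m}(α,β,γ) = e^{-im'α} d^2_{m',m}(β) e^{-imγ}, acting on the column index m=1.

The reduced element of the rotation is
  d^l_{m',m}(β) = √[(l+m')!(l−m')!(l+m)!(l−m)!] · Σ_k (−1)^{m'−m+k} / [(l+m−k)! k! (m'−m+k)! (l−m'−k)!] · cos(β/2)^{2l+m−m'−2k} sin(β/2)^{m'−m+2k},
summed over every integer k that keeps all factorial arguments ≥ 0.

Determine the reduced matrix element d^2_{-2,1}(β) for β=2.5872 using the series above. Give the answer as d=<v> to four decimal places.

d^2_{-2,1}(β=2.5872) via the finite sum:
With c≡cos(β/2)=0.273660 and s≡sin(β/2)=0.961826, N=[1·24·6·1]^{1/2}=12.000000
k∈{3} keeps every argument non-negative
  k=3: (−1)^0·12.0000/(6)·0.2737^1·0.9618^3 = +0.487003
d^2_{-2,1}(2.5872) = +0.487003

d=0.4870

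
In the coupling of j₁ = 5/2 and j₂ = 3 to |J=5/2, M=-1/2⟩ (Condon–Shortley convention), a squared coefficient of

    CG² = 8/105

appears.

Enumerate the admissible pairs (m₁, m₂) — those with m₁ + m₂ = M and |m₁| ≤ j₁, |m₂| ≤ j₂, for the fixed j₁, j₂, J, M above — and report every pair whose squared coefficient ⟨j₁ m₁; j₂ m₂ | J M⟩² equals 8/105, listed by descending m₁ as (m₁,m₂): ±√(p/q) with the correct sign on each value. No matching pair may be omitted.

(-1/2,0): +√(8/105)

Admissible pairs with m₁+m₂ = M = -1/2: (-5/2,2), (-3/2,1), (-1/2,0), (1/2,-1), (3/2,-2), (5/2,-3)
  (m₁,m₂)=(5/2,-3): CG² = 5/21, CG = +√(5/21)
  (m₁,m₂)=(3/2,-2): CG² = 1/14, CG = +√(1/14)
  (m₁,m₂)=(1/2,-1): CG² = 8/35, CG = −√(8/35)
  (m₁,m₂)=(-1/2,0): CG² = 8/105, CG = +√(8/105)   ← matches the target
  (m₁,m₂)=(-3/2,1): CG² = 1/35, CG = +√(1/35)
  (m₁,m₂)=(-5/2,2): CG² = 5/14, CG = −√(5/14)
Pairs with CG² = 8/105: (-1/2,0): +√(8/105)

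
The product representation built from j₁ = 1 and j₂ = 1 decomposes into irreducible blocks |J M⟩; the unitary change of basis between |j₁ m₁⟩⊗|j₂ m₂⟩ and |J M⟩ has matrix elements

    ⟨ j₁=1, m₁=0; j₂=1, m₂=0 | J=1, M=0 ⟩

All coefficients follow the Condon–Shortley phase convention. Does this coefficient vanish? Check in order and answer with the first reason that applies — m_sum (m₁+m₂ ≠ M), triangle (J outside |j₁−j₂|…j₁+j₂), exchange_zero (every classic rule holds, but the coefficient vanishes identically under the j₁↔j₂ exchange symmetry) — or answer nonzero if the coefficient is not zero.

m-sum: m₁+m₂ = 0+0 = 0, M = 0  ✓
triangle: |j₁−j₂| = 0 ≤ J = 1 ≤ j₁+j₂ = 2  ✓
exchange: j₁=j₂ and m₁=m₂, and (−1)^(j₁+j₂−J) = (−1)^1 = −1 forces ⟨j₁m₁;j₂m₂|JM⟩ = −⟨j₂m₂;j₁m₁|JM⟩ = −⟨j₁m₁;j₂m₂|JM⟩ ⇒ the coefficient vanishes identically
Racah sum check: Σ_k collapses to 0 ⇒ CG = 0

exchange_zero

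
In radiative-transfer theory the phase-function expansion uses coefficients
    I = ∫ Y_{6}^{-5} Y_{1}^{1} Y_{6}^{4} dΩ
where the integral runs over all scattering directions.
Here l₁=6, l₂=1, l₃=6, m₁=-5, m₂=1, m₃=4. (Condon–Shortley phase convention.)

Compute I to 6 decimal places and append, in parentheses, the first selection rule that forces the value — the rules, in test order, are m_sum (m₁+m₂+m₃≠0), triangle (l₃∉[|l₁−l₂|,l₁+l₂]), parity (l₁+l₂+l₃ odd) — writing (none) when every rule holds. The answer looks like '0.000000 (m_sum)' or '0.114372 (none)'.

0.000000 (parity)

l₁+l₂+l₃=13 is odd: 3j(l;000)=0 ⇒ I=0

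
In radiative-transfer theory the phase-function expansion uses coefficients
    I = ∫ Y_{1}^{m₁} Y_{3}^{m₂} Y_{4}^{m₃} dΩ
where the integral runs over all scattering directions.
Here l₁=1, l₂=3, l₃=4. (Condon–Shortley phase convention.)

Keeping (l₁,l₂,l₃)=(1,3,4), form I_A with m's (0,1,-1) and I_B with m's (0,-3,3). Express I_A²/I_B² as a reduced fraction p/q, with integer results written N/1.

Shared (l₁,l₂,l₃)=(1,3,4): N and (l;000)² cancel in I_A²/I_B².
A: Δ = 0!·2!·6!/9! = 1/252; Racah Σ t=0..0: t=0:+1/48 = 1/48; ⇒ 3j(1 3 4; 0 1 -1)² = 5/84, sgn -1
B: Δ = 0!·2!·6!/9! = 1/252; Racah Σ t=0..0: t=0:+1/720 = 1/720; ⇒ 3j(1 3 4; 0 -3 3)² = 1/36, sgn -1
I_A²/I_B² = (5/84)/(1/36) = 15/7

15/7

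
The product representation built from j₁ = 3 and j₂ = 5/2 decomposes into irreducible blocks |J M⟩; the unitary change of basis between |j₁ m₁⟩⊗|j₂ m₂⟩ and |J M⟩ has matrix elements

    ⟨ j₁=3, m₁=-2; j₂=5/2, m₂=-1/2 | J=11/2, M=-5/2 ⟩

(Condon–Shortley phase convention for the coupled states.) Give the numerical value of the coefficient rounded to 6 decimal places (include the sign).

+√(4/11) = +0.603023

triangle: 0!×6!×5!/12! = 86400/479001600
(j±m)!: 1!×5!×2!×3!×3!×8! = 348364800
prefactor² = (2J+1)×Δ×N² = 8294400/11
  k=0: +1/(0!×0!×5!×2!×1!×3!) = 1/1440
Σ = 1/1440  ⇒  CG² = 8294400/11×(1/1440)² = 4/11
CG = +√(4/11) = +0.603023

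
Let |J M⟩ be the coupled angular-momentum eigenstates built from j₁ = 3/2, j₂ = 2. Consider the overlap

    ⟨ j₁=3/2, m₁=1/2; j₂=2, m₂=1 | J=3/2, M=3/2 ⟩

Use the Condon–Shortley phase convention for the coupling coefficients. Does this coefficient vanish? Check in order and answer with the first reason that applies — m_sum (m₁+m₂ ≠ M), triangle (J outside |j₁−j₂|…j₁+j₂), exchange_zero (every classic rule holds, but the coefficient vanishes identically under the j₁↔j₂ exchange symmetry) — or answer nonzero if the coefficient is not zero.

nonzero

m-sum: m₁+m₂ = 1/2+1 = 3/2, M = 3/2  ✓
triangle: |j₁−j₂| = 1/2 ≤ J = 3/2 ≤ j₁+j₂ = 7/2  ✓
exchange: j₁≠j₂ or m₁≠m₂ — the exchange symmetry imposes no constraint here
value check: CG = −√(2/5) = -0.632456 ≠ 0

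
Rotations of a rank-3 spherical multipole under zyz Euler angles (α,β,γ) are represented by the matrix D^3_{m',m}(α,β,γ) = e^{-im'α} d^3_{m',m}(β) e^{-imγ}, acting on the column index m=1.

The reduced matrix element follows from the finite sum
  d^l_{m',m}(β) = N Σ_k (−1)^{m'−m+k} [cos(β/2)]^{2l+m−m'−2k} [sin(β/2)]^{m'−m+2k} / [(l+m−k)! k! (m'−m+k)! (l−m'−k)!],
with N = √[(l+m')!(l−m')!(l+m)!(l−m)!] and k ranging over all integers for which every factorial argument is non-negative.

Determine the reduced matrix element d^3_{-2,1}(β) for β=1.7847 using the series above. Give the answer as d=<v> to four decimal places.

d=0.1701

d^3_{-2,1}(β=1.7847) via the finite sum:
c=cos(1.784700/2)=0.627584, s=sin(1.784700/2)=0.778549; N=√[1·120·24·2]=75.894664
k: max(0,(1)−(-2))=3 … min(3+(1),3−(-2))=4
  k=3: (−1)^0·75.8947/(12)·0.6276^3·0.7785^3 = +0.737740
  k=4: (−1)^1·75.8947/(24)·0.6276^1·0.7785^5 = -0.567677
d^3_{-2,1}(1.7847) = +0.737740 -0.567677 = +0.170063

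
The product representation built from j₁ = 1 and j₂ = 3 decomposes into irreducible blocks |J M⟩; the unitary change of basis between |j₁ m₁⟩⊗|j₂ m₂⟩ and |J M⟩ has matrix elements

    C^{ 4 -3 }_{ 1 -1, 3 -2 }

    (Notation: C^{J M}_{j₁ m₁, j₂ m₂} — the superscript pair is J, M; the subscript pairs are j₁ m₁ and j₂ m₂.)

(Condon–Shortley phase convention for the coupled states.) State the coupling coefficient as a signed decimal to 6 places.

j₁+j₂−J=0  J+j₁−j₂=2  J−j₁+j₂=6  j₁+j₂+J+1=9
(j₁±m₁, j₂±m₂, J±M) = (0,2,1,5,1,7)
P² = 43200
sum k=0..0:
  [0] +1/240 = 1/240
S = 1/240
C² = P²·S² = 3/4 ; C = +0.866025

+√(3/4) = +0.866025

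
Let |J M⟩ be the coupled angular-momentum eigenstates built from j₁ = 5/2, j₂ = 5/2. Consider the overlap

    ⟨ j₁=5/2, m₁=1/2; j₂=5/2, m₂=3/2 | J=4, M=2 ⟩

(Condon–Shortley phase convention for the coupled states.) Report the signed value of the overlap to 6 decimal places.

√[9·1!4!4!/10! · 3!2!4!1!6!2!] = √(20736/35)
  +(−1)^0/∏(0,1,2,4,2,0)! = 1/96  (running 1/96)
  +(−1)^1/∏(1,0,1,3,3,1)! = -1/36  (running -5/288)
⟨..|..⟩ = √(20736/35)·(-5/288) = -0.422577

−√(5/28) = -0.422577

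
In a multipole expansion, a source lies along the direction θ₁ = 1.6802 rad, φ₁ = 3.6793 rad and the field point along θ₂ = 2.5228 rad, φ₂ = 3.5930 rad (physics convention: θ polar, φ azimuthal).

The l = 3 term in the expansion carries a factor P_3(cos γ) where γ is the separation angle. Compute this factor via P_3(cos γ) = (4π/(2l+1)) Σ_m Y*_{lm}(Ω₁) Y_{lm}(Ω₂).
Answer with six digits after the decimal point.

-0.265233

Term-by-term m-sum for l=3 (normalisation 4π/7 = 1.795196):
  m=-3: Y*=(0.017339, -0.409418)  Y=(-0.017498, 0.079525)  product (0.032256, 0.008543)
  m=-2: Y*=(-0.052412, -0.097002)  Y=(-0.173494, 0.219899)  product (0.030424, 0.005304)
  m=-1: Y*=(0.259469, 0.154726)  Y=(-0.390959, 0.189534)  product (-0.130767, -0.011313)
  m=+0: Y*=(0.119808, -0.000000)  Y=(-0.096574, 0.000000)  product (-0.011570, 0.000000)
  m=+1: Y*=(-0.259469, 0.154726)  Y=(0.390959, 0.189534)  product (-0.130767, 0.011313)
  m=+2: Y*=(-0.052412, 0.097002)  Y=(-0.173494, -0.219899)  product (0.030424, -0.005304)
  m=+3: Y*=(-0.017339, -0.409418)  Y=(0.017498, 0.079525)  product (0.032256, -0.008543)
Total Σ_m = (-0.147746, 0.000000). Multiply by 1.795196: (-0.265233, 0.000000). P_3(cos γ) = -0.265233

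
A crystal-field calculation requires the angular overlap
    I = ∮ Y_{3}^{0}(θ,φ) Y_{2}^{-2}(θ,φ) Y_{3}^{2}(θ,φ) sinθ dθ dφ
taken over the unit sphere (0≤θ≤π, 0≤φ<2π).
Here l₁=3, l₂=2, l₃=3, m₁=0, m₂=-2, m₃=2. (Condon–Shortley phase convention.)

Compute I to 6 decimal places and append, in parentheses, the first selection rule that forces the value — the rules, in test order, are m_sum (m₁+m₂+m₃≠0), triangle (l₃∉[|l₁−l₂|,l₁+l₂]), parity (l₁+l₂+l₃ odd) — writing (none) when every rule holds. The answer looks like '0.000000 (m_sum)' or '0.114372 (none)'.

-0.188063 (none)

Rules hold: Σm=0, L=8 even, 1≤3≤5.
N = 7·5·7 = 245
Δ = 2!·4!·2!/9! = 1/3780
Racah Σ t=0..2: t=0:+1/24 t=1:−1/4 t=2:+1/24 = -1/6
⇒ 3j(3 2 3; 0 0 0)² = 4/105, sgn +1
Racah Σ t=0..0: t=0:+1/24 = 1/24
⇒ 3j(3 2 3; 0 -2 2)² = 1/21, sgn -1
4πI² = N·(3j₀)²·(3jₘ)² = 4/9
I = -1·√(0.444444/4π) = -0.18806319
No selection rule forces the value: the integral is nonzero (none).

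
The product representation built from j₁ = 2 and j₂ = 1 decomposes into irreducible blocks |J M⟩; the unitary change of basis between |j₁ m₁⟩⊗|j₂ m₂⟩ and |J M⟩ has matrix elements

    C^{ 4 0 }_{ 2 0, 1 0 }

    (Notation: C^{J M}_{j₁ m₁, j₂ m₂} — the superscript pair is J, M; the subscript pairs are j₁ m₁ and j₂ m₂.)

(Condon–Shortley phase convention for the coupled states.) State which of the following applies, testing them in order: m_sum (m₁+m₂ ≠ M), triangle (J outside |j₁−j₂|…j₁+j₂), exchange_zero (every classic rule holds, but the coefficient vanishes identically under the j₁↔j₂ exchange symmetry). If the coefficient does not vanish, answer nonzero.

m-sum: m₁+m₂ = 0+0 = 0, M = 0  ✓
triangle: need |j₁−j₂| ≤ J ≤ j₁+j₂, i.e. J ∈ [1, 3]; J = 4 is outside ✗ ⇒ coefficient is 0

triangle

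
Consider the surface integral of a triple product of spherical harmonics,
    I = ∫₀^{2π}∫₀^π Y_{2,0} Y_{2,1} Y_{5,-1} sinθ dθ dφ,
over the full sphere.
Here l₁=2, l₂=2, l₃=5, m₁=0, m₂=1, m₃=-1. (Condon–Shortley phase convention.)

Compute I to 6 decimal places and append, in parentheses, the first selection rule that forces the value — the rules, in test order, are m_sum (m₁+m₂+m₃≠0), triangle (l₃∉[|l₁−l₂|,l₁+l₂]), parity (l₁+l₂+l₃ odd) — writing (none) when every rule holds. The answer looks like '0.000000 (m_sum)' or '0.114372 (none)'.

triangle: need 0≤l₃≤4, have 5; I=0

0.000000 (triangle)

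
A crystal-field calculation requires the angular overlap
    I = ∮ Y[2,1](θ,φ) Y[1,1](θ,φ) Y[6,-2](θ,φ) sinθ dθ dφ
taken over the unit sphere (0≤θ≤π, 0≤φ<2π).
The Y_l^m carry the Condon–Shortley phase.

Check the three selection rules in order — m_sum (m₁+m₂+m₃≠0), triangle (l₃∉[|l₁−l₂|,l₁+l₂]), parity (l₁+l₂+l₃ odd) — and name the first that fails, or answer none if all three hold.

Σmᵢ = 0  ✓
l₃∈[|l₁−l₂|,l₁+l₂]=[1,3] required, l₃=6 fails  ✗
Σlᵢ = 9 ⇒ odd

triangle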